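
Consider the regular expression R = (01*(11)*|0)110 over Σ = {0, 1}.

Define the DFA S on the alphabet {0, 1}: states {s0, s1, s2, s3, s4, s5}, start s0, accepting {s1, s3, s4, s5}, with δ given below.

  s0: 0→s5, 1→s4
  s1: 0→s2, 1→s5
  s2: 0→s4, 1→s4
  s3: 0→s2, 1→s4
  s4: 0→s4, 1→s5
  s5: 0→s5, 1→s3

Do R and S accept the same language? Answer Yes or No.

The string 011110 is accepted by R but rejected by S.
So L(R) ≠ L(S).

No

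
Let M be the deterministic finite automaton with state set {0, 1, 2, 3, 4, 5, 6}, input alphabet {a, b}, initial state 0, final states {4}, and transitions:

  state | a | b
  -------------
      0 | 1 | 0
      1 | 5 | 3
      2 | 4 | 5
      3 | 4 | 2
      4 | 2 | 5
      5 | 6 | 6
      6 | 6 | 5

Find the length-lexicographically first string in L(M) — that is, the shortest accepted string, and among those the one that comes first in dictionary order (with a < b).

A breadth-first search from 0 reaches an accepting state first via the path 0 → 1 → 3 → 4 on input aba.
No string of length < 3 is accepted (BFS exhausts all shorter strings without reaching an accepting state), and aba is the lexicographically least accepting string of length 3.

aba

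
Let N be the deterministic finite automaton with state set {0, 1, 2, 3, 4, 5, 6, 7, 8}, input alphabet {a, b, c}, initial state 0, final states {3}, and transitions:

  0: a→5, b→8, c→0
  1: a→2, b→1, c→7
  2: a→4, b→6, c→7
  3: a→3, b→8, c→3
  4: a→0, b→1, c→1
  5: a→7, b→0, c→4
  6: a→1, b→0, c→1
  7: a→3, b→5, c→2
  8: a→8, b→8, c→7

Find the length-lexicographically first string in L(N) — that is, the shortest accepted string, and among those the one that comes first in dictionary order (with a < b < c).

A breadth-first search from 0 reaches an accepting state first via the path 0 → 5 → 7 → 3 on input aaa.
No string of length < 3 is accepted (BFS exhausts all shorter strings without reaching an accepting state), and aaa is the lexicographically least accepting string of length 3.

aaa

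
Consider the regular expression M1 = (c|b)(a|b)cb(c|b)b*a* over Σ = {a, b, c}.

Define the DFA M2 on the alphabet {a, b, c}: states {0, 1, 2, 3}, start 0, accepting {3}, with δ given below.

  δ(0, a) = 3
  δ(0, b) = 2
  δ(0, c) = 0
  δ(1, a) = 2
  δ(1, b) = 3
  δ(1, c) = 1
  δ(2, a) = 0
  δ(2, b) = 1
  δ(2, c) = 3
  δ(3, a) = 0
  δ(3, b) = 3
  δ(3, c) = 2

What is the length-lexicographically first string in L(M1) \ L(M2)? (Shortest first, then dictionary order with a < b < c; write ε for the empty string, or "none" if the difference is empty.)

bacbb

The string bacbb is accepted by M1 but not by M2.
No shorter string lies in the difference, and bacbb is the lexicographically first length-5 string in L(M1) \ L(M2).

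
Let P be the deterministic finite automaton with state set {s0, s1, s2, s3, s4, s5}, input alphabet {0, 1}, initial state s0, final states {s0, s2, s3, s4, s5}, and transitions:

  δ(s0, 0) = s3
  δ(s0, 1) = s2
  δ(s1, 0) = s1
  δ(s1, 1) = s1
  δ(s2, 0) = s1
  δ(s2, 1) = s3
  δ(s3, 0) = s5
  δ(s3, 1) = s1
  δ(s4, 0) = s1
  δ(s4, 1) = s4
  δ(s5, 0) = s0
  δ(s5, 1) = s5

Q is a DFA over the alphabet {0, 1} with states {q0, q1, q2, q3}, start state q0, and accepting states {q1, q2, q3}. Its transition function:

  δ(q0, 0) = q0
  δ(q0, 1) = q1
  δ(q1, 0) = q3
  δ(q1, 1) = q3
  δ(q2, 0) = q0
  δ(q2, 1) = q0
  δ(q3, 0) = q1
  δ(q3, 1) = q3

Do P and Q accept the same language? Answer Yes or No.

No

The empty string ε is accepted by P but rejected by Q.
So L(P) ≠ L(Q).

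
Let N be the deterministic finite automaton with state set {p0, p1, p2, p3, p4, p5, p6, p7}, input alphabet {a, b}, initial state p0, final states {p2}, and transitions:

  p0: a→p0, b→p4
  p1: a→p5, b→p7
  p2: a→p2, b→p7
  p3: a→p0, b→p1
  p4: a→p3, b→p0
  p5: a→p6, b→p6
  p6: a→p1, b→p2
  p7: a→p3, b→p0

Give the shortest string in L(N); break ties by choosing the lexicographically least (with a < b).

babaab

A breadth-first search from p0 reaches an accepting state first via the path p0 → p4 → p3 → p1 → p5 → p6 → p2 on input babaab.
No string of length < 6 is accepted (BFS exhausts all shorter strings without reaching an accepting state), and babaab is the lexicographically least accepting string of length 6.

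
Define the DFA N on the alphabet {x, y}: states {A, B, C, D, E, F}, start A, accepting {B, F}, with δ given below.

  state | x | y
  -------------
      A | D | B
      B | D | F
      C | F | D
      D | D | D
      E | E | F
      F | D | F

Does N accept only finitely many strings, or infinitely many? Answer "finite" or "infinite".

State F is reachable from the start and can reach an accepting state, and it lies on the cycle F → F.
Traversing that cycle any number of times yields accepted strings of unbounded length, so the language is infinite.

infinite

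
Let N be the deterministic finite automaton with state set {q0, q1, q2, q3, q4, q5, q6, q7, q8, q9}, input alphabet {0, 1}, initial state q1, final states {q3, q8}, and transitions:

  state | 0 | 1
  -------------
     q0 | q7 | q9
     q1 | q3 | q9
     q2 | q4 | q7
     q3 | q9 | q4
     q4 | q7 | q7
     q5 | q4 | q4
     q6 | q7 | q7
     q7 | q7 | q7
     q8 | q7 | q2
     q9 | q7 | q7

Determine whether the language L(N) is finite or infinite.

The useful states (reachable from q1 and able to reach an accepting state) are {q1, q3}.
Restricted to these states the transition graph has no cycle, so every accepting path has bounded length and L is finite.

finite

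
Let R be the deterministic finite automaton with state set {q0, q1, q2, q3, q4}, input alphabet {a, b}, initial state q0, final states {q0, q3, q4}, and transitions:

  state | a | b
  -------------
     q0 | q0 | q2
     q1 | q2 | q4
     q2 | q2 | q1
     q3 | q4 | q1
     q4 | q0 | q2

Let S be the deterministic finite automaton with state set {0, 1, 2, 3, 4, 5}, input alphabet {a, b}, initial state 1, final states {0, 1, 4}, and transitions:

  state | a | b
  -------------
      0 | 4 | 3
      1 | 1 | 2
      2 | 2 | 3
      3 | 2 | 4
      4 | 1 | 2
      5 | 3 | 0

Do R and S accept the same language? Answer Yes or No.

Yes

Exploring the product automaton R × S from the start pair (q0, 1), following both machines on each input symbol, reaches 4 state pairs: (q0, 1), (q2, 2), (q1, 3), (q4, 4).
R accepts in {q0, q3, q4} and S accepts in {0, 1, 4}. In every reachable pair the two components are either both accepting — (q0, 1), (q4, 4) — or both non-accepting, so no string is accepted by exactly one of the machines: L(R) \ L(S) and L(S) \ L(R) are both empty.
Hence every string is accepted by R iff it is accepted by S, and the two languages coincide.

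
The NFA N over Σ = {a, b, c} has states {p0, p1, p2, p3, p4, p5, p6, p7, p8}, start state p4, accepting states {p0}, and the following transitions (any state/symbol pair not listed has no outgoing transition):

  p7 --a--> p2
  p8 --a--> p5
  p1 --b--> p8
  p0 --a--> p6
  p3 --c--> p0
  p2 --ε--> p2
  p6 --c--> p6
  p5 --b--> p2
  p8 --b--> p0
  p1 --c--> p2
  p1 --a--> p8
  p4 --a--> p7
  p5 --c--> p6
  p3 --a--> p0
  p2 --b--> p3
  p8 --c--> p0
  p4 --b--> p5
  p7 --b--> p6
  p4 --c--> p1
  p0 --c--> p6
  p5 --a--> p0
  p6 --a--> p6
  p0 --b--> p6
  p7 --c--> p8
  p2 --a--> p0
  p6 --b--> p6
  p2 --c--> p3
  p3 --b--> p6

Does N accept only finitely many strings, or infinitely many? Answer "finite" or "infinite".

The useful states (reachable from p4 and able to reach an accepting state) are {p0, p1, p2, p3, p4, p5, p7, p8}.
Restricted to these states the transition graph has no cycle, so every accepting path has bounded length and L is finite.

finite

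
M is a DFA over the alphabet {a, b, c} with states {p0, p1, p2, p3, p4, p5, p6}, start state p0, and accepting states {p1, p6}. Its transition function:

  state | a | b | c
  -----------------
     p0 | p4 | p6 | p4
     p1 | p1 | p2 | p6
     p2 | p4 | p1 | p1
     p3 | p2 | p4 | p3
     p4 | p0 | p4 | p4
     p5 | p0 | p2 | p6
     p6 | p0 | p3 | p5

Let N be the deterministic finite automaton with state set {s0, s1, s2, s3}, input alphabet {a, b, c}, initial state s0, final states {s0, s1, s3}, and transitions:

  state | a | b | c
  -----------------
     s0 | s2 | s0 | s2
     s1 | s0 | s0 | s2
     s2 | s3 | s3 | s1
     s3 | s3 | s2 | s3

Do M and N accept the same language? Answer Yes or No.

The string aab is accepted by M but rejected by N.
So L(M) ≠ L(N).

No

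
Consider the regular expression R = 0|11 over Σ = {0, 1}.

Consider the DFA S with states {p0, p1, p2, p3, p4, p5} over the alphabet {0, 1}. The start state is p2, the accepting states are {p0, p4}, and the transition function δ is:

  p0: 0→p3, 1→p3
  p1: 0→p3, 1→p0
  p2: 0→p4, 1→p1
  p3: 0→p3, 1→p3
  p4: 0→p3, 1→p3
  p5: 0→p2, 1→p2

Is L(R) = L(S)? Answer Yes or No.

Converting the expression R to a DFA (subset construction, then merging equivalent states) gives the minimal DFA with states {r0, r1, r2, r3}, start state r0, accepting states {r1} and transitions r0: 0→r1, 1→r2; r1: 0→r3, 1→r3; r2: 0→r3, 1→r1; r3: 0→r3, 1→r3.
Exploring the product automaton R × S from the start pair (r0, p2), following both machines on each input symbol, reaches 5 state pairs: (r0, p2), (r1, p4), (r2, p1), (r3, p3), (r1, p0).
R accepts in {r1} and S accepts in {p0, p4}. In every reachable pair the two components are either both accepting — (r1, p4), (r1, p0) — or both non-accepting, so no string is accepted by exactly one of the machines: L(R) \ L(S) and L(S) \ L(R) are both empty.
Hence every string is accepted by R iff it is accepted by S, and the two languages coincide.

Yes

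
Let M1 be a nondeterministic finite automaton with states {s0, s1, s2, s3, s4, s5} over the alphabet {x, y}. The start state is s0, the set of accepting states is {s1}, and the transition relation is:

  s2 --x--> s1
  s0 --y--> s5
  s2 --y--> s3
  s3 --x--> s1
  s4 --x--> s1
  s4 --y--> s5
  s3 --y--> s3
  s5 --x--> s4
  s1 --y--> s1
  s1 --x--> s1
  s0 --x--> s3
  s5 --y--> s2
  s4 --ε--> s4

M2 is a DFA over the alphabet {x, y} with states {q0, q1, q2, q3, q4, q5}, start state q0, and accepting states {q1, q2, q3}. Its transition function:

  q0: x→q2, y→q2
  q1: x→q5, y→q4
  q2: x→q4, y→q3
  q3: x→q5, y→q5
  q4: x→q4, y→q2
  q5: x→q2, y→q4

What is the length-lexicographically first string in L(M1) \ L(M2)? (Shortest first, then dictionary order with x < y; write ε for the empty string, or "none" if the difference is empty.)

xx

The string xx is accepted by M1 but not by M2.
No shorter string lies in the difference, and xx is the lexicographically first length-2 string in L(M1) \ L(M2).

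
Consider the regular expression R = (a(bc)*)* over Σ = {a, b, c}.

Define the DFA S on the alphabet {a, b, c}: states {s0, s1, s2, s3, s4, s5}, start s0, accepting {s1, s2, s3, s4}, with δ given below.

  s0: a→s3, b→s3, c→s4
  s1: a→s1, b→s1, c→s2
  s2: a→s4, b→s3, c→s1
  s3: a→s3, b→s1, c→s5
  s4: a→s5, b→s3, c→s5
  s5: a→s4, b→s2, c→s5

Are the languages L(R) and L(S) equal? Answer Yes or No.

The empty string ε is accepted by R but rejected by S.
So L(R) ≠ L(S).

No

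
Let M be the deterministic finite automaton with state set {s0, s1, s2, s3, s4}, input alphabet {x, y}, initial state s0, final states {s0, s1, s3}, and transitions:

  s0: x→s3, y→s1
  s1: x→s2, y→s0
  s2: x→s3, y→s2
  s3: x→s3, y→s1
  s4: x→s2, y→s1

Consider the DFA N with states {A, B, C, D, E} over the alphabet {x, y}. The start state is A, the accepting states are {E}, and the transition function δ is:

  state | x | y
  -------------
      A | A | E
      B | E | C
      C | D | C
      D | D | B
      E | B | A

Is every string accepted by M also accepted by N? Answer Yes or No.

The empty string ε is in L(M) but not in L(N).
So L(M) ⊄ L(N).

No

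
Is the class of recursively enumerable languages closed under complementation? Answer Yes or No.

No

If both L and its complement were r.e., running the two recognisers in parallel would decide L, so L would be recursive; but there are r.e. languages that are not recursive (e.g. the halting problem), and their complements are therefore not r.e.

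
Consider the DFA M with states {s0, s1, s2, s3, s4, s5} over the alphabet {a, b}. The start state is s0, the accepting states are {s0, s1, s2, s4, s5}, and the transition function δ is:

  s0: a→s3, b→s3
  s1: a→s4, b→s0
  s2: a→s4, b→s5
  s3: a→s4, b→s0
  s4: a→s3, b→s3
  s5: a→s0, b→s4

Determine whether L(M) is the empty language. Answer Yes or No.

The empty string ε is accepted: the run s0 ends in the accepting state s0.
Since at least one string is accepted, L(M) is not empty.

No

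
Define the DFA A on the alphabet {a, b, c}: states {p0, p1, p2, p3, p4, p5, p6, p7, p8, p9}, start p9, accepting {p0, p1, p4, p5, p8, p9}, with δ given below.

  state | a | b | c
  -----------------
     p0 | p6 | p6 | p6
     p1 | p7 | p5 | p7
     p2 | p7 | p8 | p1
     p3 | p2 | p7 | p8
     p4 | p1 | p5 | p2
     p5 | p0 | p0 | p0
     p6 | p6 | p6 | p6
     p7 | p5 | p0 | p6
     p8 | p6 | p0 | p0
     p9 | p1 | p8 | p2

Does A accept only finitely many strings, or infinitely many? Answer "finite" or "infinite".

The useful states (reachable from p9 and able to reach an accepting state) are {p0, p1, p2, p5, p7, p8, p9}.
Restricted to these states the transition graph has no cycle, so every accepting path has bounded length and L is finite.

finite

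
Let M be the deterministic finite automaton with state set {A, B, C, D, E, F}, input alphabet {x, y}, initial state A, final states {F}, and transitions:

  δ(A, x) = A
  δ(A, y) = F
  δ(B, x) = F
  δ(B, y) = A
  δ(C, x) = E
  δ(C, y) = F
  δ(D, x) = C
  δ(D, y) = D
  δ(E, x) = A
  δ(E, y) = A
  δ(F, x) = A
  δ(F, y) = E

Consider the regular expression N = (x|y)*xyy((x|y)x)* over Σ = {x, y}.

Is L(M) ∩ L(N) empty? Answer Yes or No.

Converting the expression N to a DFA (subset construction, then merging equivalent states) gives the minimal DFA with states {n0, n1, n2, n3, n4, n5, n6, n7}, start state n0, accepting states {n3, n6} and transitions n0: x→n1, y→n0; n1: x→n1, y→n2; n2: x→n1, y→n3; n3: x→n4, y→n5; n4: x→n6, y→n2; n5: x→n6, y→n0; n6: x→n4, y→n7; n7: x→n6, y→n3.
Exploring the product automaton M × N from the start pair (A, n0), following both machines on each input symbol, reaches 10 state pairs: (A, n0), (A, n1), (F, n0), (F, n2), (E, n0), (E, n3), (A, n4), (A, n5), (A, n6), (F, n7).
M accepts in {F} and N accepts in {n3, n6}; no reachable pair has both components accepting, so no string drives both machines to acceptance simultaneously and L(M) ∩ L(N) = ∅.
So no string is accepted by both, and the intersection is empty.

Yes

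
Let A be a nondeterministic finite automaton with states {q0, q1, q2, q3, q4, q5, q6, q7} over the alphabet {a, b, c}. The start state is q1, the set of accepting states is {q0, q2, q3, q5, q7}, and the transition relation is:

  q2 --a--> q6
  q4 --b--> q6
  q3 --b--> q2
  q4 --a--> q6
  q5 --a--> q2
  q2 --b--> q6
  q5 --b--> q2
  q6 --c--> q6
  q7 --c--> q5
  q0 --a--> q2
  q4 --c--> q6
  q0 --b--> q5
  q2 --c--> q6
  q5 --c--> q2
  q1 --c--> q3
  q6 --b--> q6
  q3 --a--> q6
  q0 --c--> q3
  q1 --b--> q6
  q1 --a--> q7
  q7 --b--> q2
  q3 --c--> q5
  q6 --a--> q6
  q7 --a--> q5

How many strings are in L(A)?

16

The useful subgraph on states {q1, q2, q3, q5, q7} is acyclic, so L(A) is finite; the longest accepting path visits 4 useful states, giving maximum string length 3.
Counting accepting paths from q1 by length: 2 of length 1, 5 of length 2, 9 of length 3. Total 16.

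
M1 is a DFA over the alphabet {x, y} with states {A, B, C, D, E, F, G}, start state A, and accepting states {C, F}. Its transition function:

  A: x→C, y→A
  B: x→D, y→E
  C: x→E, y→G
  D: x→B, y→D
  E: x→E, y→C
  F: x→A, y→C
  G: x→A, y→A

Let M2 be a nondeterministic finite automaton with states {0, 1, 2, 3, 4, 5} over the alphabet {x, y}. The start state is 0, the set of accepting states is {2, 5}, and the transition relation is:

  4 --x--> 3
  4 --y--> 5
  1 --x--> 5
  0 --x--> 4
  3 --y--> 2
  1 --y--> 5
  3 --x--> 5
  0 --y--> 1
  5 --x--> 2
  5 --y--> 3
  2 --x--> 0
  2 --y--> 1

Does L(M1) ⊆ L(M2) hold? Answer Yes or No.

No

The string x is in L(M1) but not in L(M2).
So L(M1) ⊄ L(M2).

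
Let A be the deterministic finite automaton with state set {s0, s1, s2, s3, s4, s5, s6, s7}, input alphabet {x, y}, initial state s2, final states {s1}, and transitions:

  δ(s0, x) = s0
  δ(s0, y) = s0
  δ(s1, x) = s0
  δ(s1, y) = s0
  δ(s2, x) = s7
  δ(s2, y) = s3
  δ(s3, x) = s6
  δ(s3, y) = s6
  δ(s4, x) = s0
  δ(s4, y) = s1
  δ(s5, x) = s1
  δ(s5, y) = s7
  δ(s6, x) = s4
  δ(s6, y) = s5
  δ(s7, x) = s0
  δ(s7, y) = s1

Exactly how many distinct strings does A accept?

7

The useful subgraph on states {s1, s2, s3, s4, s5, s6, s7} is acyclic, so L(A) is finite; the longest accepting path visits 6 useful states, giving maximum string length 5.
Counting accepting paths from s2 by length: 1 of length 2, 4 of length 4, 2 of length 5. Total 7.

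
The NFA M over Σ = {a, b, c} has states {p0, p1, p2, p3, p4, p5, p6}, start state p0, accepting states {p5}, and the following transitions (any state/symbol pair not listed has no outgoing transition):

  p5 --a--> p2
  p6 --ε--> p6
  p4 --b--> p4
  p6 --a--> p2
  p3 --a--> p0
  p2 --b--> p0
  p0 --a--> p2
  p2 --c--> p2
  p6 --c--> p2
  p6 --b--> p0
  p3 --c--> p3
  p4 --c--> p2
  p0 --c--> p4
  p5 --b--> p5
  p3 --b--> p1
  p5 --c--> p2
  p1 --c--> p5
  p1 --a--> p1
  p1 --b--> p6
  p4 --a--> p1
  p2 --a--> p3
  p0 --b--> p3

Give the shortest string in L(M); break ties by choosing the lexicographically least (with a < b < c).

A breadth-first search from p0 reaches an accepting state first via the path p0 → p3 → p1 → p5 on input bbc.
No string of length < 3 is accepted (BFS exhausts all shorter strings without reaching an accepting state), and bbc is the lexicographically least accepting string of length 3.

bbc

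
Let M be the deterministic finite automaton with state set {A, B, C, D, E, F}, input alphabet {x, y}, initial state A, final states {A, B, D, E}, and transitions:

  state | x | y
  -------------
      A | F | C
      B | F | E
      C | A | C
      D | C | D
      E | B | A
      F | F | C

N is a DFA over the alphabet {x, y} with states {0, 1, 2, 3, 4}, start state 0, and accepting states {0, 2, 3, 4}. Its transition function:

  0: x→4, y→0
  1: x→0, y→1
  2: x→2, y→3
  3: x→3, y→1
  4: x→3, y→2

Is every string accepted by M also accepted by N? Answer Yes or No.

Exploring the product automaton M × N from the start pair (A, 0), following both machines on each input symbol, reaches 11 state pairs: (A, 0), (F, 4), (C, 0), (F, 3), (C, 2), (A, 4), (C, 1), (A, 2), (C, 3), (F, 2), (A, 3).
M accepts in {A, B, D, E} and N accepts in {0, 2, 3, 4}. The reachable pairs whose M-component is accepting are (A, 0), (A, 4), (A, 2), (A, 3); in each of them the N-component is accepting too, so the product for L(M) \ L(N) (M-component accepting, N-component rejecting) has no reachable accepting pair and the difference is empty.
Hence every string in L(M) is also in L(N).

Yes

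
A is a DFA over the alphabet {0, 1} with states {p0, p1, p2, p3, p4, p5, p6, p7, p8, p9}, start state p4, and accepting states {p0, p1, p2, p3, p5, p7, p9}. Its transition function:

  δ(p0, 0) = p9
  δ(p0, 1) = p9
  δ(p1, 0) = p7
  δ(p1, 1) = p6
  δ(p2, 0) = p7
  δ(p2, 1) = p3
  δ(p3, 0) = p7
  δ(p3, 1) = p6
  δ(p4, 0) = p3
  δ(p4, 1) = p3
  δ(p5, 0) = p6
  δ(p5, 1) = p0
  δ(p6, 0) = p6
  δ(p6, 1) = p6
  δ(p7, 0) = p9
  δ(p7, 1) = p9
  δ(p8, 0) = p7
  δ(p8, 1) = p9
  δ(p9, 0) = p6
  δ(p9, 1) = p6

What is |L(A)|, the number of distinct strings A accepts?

The useful subgraph on states {p3, p4, p7, p9} is acyclic, so L(A) is finite; the longest accepting path visits 4 useful states, giving maximum string length 3.
Counting accepting paths from p4 by length: 2 of length 1, 2 of length 2, 4 of length 3. Total 8.

8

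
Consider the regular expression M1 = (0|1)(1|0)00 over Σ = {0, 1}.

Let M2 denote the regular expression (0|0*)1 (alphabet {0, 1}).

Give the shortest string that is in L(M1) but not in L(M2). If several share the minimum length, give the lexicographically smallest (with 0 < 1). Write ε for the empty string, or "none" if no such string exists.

The string 0000 is accepted by M1 but not by M2.
No shorter string lies in the difference, and 0000 is the lexicographically first length-4 string in L(M1) \ L(M2).

0000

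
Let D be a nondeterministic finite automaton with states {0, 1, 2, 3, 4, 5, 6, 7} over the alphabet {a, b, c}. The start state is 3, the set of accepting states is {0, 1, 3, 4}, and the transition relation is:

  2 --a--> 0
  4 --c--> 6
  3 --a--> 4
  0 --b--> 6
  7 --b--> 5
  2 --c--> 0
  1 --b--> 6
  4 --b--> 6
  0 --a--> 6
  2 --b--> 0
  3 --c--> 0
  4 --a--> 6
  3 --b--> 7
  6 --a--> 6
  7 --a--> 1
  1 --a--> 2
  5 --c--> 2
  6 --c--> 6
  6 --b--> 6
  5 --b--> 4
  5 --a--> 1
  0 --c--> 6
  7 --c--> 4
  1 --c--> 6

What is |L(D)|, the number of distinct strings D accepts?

16

The useful subgraph on states {0, 1, 2, 3, 4, 5, 7} is acyclic, so L(D) is finite; the longest accepting path visits 6 useful states, giving maximum string length 5.
Counting accepting paths from 3 by length: 1 of length 0, 2 of length 1, 2 of length 2, 2 of length 3, 6 of length 4, 3 of length 5. Total 16.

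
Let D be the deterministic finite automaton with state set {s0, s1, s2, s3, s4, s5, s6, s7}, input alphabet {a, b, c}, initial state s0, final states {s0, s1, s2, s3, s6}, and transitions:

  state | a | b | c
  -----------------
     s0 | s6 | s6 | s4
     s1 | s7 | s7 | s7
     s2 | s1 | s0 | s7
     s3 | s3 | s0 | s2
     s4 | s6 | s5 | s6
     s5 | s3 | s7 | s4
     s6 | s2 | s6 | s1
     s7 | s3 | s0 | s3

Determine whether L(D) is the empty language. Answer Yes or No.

No

The empty string ε is accepted: the run s0 ends in the accepting state s0.
Since at least one string is accepted, L(D) is not empty.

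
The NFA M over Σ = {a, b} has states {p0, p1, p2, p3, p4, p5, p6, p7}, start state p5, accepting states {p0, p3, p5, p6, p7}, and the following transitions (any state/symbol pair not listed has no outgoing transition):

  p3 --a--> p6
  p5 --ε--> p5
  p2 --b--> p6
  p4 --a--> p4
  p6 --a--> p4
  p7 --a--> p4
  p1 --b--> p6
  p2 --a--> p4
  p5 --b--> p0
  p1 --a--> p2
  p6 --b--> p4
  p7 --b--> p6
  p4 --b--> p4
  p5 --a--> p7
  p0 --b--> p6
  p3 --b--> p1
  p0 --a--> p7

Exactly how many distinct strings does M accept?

7

The useful subgraph on states {p0, p5, p6, p7} is acyclic, so L(M) is finite; the longest accepting path visits 4 useful states, giving maximum string length 3.
Counting accepting paths from p5 by length: 1 of length 0, 2 of length 1, 3 of length 2, 1 of length 3. Total 7.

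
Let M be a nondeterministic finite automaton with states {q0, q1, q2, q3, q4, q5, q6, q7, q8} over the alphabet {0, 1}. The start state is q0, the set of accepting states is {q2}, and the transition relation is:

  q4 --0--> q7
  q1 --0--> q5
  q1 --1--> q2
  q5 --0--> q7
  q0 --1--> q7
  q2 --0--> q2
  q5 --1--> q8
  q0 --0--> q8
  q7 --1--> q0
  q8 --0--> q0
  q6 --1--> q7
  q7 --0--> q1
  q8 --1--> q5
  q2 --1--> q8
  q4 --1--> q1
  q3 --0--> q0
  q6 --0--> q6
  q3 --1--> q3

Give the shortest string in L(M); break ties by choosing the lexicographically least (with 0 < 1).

101

A breadth-first search from q0 reaches an accepting state first via the path q0 → q7 → q1 → q2 on input 101.
No string of length < 3 is accepted (BFS exhausts all shorter strings without reaching an accepting state), and 101 is the lexicographically least accepting string of length 3.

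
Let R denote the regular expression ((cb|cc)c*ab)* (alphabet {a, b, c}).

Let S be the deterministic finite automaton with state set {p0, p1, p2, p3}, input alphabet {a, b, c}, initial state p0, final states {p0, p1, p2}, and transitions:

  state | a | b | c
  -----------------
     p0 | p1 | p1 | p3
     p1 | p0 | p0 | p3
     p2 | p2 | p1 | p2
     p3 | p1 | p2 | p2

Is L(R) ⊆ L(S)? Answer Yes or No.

Yes

Converting the expression R to a DFA (subset construction, then merging equivalent states) gives the minimal DFA with states {r0, r1, r2, r3, r4}, start state r0, accepting states {r0} and transitions r0: a→r1, b→r1, c→r2; r1: a→r1, b→r1, c→r1; r2: a→r1, b→r3, c→r3; r3: a→r4, b→r1, c→r3; r4: a→r1, b→r0, c→r1.
Exploring the product automaton R × S from the start pair (r0, p0), following both machines on each input symbol, reaches 9 state pairs: (r0, p0), (r1, p1), (r2, p3), (r1, p0), (r1, p3), (r3, p2), (r1, p2), (r4, p2), (r0, p1).
R accepts in {r0} and S accepts in {p0, p1, p2}. The reachable pairs whose R-component is accepting are (r0, p0), (r0, p1); in each of them the S-component is accepting too, so the product for L(R) \ L(S) (R-component accepting, S-component rejecting) has no reachable accepting pair and the difference is empty.
Hence every string in L(R) is also in L(S).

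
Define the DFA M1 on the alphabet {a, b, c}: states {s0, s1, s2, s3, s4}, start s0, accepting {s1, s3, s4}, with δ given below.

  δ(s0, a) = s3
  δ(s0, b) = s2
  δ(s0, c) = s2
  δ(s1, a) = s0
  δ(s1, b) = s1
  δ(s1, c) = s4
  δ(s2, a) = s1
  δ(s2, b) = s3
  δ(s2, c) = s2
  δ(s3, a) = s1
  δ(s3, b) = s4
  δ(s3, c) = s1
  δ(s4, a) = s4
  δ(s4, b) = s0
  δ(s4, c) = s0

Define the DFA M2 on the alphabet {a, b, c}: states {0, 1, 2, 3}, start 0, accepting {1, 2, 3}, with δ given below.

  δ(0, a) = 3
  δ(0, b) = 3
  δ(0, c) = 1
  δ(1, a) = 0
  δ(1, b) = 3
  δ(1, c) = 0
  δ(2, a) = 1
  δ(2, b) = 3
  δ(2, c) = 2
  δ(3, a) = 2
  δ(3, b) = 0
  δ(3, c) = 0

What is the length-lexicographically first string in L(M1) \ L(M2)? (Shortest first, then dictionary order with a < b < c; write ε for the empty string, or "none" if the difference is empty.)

ab

The string ab is accepted by M1 but not by M2.
No shorter string lies in the difference, and ab is the lexicographically first length-2 string in L(M1) \ L(M2).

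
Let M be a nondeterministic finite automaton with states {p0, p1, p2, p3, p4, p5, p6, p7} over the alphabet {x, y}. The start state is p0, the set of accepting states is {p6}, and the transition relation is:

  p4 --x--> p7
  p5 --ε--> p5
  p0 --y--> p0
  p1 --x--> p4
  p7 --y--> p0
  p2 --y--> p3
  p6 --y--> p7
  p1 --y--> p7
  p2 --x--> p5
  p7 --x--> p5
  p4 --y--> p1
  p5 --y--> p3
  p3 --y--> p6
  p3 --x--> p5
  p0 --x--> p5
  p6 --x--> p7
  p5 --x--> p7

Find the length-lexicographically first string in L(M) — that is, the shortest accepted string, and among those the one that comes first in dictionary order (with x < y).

A breadth-first search from p0 reaches an accepting state first via the path p0 → p5 → p3 → p6 on input xyy.
No string of length < 3 is accepted (BFS exhausts all shorter strings without reaching an accepting state), and xyy is the lexicographically least accepting string of length 3.

xyy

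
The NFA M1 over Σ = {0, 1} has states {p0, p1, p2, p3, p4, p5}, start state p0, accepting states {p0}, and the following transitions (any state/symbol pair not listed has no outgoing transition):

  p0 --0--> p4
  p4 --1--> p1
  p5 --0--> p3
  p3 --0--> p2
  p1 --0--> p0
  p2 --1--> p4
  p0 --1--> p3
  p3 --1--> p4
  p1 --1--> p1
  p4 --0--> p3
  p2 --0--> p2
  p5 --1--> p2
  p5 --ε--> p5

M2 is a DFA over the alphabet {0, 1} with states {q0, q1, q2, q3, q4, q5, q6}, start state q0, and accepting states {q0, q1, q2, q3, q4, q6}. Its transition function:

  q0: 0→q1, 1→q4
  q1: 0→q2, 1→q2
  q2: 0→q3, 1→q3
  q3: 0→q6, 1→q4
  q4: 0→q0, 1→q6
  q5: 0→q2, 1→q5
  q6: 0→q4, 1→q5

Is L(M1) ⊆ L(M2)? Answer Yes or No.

Exploring the product automaton M1 × M2 from the start pair (p0, q0), following both machines on each input symbol, reaches 30 state pairs: (p0, q0), (p4, q1), (p3, q4), (p3, q2), (p1, q2), (p2, q0), (p4, q6), (p2, q3), (p4, q3), (p0, q3), (p1, q3), (p2, q1), (p4, q4), (p1, q5), (p2, q6), (p3, q6), (p1, q4), (p0, q6), (p2, q2), (p4, q2), (p3, q0), (p1, q6), (p0, q2), (p2, q4), (p4, q5), (p3, q5), (p3, q3), (p0, q4), (p4, q0), (p3, q1).
M1 accepts in {p0} and M2 accepts in {q0, q1, q2, q3, q4, q6}. The reachable pairs whose M1-component is accepting are (p0, q0), (p0, q3), (p0, q6), (p0, q2), (p0, q4); in each of them the M2-component is accepting too, so the product for L(M1) \ L(M2) (M1-component accepting, M2-component rejecting) has no reachable accepting pair and the difference is empty.
Hence every string in L(M1) is also in L(M2).

Yes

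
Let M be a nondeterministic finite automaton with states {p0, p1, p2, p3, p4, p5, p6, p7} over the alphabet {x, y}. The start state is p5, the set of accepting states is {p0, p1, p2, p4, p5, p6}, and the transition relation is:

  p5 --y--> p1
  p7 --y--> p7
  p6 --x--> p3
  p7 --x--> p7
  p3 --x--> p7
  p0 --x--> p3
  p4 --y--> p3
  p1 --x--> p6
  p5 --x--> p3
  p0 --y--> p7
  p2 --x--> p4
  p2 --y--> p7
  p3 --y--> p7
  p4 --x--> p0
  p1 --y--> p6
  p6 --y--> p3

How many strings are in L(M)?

4

The useful subgraph on states {p1, p5, p6} is acyclic, so L(M) is finite; the longest accepting path visits 3 useful states, giving maximum string length 2.
Counting accepting paths from p5 by length: 1 of length 0, 1 of length 1, 2 of length 2. Total 4.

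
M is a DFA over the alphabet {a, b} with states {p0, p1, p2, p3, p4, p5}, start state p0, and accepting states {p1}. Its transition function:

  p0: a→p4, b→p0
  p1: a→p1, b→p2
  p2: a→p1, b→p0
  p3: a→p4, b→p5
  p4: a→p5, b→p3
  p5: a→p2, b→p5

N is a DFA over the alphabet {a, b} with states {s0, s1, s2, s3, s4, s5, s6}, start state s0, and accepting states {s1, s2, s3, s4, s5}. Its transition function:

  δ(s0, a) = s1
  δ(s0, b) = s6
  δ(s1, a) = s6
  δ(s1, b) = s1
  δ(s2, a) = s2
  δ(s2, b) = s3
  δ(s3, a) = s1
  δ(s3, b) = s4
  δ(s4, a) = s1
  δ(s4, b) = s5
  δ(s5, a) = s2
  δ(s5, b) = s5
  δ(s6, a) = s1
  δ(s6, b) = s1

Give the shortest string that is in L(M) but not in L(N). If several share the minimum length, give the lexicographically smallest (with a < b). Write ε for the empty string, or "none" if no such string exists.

aaaa

The string aaaa is accepted by M but not by N.
No shorter string lies in the difference, and aaaa is the lexicographically first length-4 string in L(M) \ L(N).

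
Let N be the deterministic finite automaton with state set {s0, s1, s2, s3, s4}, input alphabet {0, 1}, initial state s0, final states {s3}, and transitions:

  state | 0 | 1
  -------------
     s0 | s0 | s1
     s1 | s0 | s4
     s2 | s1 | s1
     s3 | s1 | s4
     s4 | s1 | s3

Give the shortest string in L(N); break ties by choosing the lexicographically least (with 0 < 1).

111

A breadth-first search from s0 reaches an accepting state first via the path s0 → s1 → s4 → s3 on input 111.
No string of length < 3 is accepted (BFS exhausts all shorter strings without reaching an accepting state), and 111 is the lexicographically least accepting string of length 3.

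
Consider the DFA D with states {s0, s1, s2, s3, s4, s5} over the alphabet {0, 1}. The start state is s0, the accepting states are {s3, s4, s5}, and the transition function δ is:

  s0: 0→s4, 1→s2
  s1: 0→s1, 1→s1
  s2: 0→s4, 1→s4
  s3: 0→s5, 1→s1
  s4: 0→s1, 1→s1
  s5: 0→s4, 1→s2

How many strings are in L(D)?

3

The useful subgraph on states {s0, s2, s4} is acyclic, so L(D) is finite; the longest accepting path visits 3 useful states, giving maximum string length 2.
Counting accepting paths from s0 by length: 1 of length 1, 2 of length 2. Total 3.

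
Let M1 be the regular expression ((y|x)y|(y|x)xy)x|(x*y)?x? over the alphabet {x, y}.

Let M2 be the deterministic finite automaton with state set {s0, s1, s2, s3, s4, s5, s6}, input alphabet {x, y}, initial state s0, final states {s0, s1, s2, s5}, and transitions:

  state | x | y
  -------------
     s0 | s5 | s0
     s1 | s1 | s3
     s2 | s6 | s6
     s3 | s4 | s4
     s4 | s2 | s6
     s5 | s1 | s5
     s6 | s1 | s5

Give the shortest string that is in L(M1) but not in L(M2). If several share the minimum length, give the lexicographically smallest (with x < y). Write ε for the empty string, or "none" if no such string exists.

The string xxy is accepted by M1 but not by M2.
No shorter string lies in the difference, and xxy is the lexicographically first length-3 string in L(M1) \ L(M2).

xxy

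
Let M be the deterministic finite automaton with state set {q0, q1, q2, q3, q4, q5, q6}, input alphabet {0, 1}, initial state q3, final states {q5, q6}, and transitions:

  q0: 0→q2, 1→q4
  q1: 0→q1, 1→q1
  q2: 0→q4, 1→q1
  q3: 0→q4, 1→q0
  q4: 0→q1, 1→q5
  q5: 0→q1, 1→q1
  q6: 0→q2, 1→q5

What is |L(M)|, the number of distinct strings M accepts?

3

The useful subgraph on states {q0, q2, q3, q4, q5} is acyclic, so L(M) is finite; the longest accepting path visits 5 useful states, giving maximum string length 4.
Counting accepting paths from q3 by length: 1 of length 2, 1 of length 3, 1 of length 4. Total 3.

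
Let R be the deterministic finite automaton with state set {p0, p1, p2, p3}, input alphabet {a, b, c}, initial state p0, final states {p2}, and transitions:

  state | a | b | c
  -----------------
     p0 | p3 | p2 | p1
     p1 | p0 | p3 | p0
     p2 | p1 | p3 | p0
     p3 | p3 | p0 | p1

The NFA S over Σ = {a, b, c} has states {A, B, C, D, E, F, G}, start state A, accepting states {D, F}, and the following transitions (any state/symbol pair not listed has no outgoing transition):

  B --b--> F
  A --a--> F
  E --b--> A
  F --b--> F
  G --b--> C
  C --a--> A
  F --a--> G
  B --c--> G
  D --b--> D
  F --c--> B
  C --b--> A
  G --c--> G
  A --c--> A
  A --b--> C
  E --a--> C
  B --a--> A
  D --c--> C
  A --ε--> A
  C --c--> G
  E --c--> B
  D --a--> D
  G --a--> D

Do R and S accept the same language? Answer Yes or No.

No

The string b is accepted by R but rejected by S.
So L(R) ≠ L(S).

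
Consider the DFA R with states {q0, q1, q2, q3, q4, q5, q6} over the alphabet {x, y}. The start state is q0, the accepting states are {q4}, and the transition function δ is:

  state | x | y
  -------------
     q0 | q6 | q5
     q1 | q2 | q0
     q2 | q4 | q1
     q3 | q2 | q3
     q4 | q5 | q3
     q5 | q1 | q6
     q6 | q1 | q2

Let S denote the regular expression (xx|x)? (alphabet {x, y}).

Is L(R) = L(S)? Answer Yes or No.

The string xyx is accepted by R but rejected by S.
So L(R) ≠ L(S).

No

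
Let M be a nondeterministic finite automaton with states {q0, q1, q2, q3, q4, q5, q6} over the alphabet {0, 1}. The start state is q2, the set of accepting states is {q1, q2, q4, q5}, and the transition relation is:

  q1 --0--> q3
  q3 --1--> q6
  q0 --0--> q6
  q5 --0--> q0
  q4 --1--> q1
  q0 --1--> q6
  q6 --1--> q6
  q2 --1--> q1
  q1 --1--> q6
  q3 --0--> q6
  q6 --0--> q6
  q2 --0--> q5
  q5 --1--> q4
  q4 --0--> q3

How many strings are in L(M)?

The useful subgraph on states {q1, q2, q4, q5} is acyclic, so L(M) is finite; the longest accepting path visits 4 useful states, giving maximum string length 3.
Counting accepting paths from q2 by length: 1 of length 0, 2 of length 1, 1 of length 2, 1 of length 3. Total 5.

5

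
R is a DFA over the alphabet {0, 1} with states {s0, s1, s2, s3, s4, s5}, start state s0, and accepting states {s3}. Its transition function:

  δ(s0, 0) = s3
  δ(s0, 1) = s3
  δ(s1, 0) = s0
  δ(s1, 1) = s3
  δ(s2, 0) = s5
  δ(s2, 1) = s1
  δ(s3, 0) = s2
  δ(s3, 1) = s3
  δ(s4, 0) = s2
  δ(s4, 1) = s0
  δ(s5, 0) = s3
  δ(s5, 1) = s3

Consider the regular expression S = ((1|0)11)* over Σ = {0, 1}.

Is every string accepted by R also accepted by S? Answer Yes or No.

The string 0 is in L(R) but not in L(S).
So L(R) ⊄ L(S).

No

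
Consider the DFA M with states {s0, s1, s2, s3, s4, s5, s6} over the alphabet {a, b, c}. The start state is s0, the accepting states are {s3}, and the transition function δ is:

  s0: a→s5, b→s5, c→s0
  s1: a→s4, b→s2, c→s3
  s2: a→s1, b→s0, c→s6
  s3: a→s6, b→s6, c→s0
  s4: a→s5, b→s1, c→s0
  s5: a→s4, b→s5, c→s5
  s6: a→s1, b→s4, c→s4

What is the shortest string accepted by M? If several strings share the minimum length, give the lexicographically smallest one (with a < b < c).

A breadth-first search from s0 reaches an accepting state first via the path s0 → s5 → s4 → s1 → s3 on input aabc.
No string of length < 4 is accepted (BFS exhausts all shorter strings without reaching an accepting state), and aabc is the lexicographically least accepting string of length 4.

aabc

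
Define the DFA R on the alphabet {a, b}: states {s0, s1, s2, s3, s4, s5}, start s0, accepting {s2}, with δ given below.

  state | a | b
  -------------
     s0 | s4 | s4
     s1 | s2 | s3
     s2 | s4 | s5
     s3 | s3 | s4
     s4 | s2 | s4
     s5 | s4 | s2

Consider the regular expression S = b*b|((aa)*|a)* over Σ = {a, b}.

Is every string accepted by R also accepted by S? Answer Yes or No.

The string ba is in L(R) but not in L(S).
So L(R) ⊄ L(S).

No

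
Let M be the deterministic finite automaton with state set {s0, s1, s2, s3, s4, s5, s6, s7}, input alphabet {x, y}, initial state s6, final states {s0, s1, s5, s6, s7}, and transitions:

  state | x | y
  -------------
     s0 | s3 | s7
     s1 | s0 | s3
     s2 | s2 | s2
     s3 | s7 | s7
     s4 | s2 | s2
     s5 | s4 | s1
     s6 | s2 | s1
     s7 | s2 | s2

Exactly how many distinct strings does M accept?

The useful subgraph on states {s0, s1, s3, s6, s7} is acyclic, so L(M) is finite; the longest accepting path visits 5 useful states, giving maximum string length 4.
Counting accepting paths from s6 by length: 1 of length 0, 1 of length 1, 1 of length 2, 3 of length 3, 2 of length 4. Total 8.

8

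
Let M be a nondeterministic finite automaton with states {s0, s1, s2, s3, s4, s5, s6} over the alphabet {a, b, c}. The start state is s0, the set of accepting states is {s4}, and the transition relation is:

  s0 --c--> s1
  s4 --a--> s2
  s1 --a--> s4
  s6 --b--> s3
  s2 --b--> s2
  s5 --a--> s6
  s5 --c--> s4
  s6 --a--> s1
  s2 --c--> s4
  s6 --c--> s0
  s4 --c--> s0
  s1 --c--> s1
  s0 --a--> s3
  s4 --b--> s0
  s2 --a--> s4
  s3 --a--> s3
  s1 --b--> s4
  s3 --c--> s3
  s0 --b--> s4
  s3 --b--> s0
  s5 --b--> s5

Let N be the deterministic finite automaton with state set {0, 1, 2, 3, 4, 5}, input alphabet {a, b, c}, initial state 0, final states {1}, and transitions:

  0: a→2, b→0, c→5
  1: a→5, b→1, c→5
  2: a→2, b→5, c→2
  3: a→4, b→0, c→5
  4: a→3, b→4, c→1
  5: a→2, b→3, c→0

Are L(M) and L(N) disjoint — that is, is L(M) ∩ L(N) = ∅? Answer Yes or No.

The string cbac is accepted by both M and N.
Hence L(M) ∩ L(N) ≠ ∅.

No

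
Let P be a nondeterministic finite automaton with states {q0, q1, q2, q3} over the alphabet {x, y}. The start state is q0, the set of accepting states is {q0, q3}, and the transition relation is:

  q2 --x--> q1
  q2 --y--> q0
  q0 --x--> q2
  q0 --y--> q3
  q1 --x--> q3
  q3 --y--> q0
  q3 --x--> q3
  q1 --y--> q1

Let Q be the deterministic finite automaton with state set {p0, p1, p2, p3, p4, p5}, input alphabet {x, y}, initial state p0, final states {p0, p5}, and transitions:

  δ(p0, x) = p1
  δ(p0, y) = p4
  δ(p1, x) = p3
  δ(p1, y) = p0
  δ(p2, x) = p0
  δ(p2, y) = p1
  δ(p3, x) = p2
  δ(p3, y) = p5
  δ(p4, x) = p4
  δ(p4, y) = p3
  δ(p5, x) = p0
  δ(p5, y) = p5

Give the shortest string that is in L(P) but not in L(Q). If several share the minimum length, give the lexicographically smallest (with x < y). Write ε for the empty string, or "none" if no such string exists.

The string y is accepted by P but not by Q.
No shorter string lies in the difference, and y is the lexicographically first length-1 string in L(P) \ L(Q).

y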